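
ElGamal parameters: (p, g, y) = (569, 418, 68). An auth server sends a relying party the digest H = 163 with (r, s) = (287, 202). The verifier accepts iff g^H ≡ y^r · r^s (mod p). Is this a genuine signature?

Left side g^H mod p:
418^2 = 174724 ≡ 41
418^4 ≡ 41^2 = 1681 ≡ 543
418^8 ≡ 543^2 = 294849 ≡ 107
418^16 ≡ 107^2 = 11449 ≡ 69
418^32 ≡ 69^2 = 4761 ≡ 209
418^64 ≡ 209^2 = 43681 ≡ 437
418^128 ≡ 437^2 = 190969 ≡ 354
163 = 128 + 32 + 2 + 1, so 418^163 ≡ 354·209·41·418 ≡ 519 (mod 569)
Right side y^r · r^s mod p:
68^2 = 4624 ≡ 72
68^4 ≡ 72^2 = 5184 ≡ 63
68^8 ≡ 63^2 = 3969 ≡ 555
68^16 ≡ 555^2 = 308025 ≡ 196
68^32 ≡ 196^2 = 38416 ≡ 293
68^64 ≡ 293^2 = 85849 ≡ 499
68^128 ≡ 499^2 = 249001 ≡ 348
68^256 ≡ 348^2 = 121104 ≡ 476
287 = 256 + 16 + 8 + 4 + 2 + 1, so 68^287 ≡ 476·196·555·63·72·68 ≡ 344 (mod 569)
287^2 = 82369 ≡ 433
287^4 ≡ 433^2 = 187489 ≡ 288
287^8 ≡ 288^2 = 82944 ≡ 439
287^16 ≡ 439^2 = 192721 ≡ 399
287^32 ≡ 399^2 = 159201 ≡ 450
287^64 ≡ 450^2 = 202500 ≡ 505
287^128 ≡ 505^2 = 255025 ≡ 113
202 = 128 + 64 + 8 + 2, so 287^202 ≡ 113·505·439·433 ≡ 506 (mod 569)
344·506 = 174064 ≡ 519 (mod 569)
519 ≡ 519 (mod 569), so the signature is genuine.

genuine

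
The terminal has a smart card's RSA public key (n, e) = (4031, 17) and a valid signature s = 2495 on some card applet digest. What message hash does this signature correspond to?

Squares mod 4031: s^1≡2495, s^2≡1161, s^4≡1567, s^8≡610, s^16≡1248
17 = 16 + 1, so s^17 ≡ 1248·2495 ≡ 1828 (mod 4031)

1828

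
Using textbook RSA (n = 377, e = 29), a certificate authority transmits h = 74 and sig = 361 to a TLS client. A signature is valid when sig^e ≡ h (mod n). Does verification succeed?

Squares mod 377: sig^1≡361, sig^2≡256, sig^4≡315, sig^8≡74, sig^16≡198
29 = 16 + 8 + 4 + 1, so sig^29 ≡ 198·74·315·361 ≡ 303 (mod 377)
303 ≠ 74, so verification fails.

fails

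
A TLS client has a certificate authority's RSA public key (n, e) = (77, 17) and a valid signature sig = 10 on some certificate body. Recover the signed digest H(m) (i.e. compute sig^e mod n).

54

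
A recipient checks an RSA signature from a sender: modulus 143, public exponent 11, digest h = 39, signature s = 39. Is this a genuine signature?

Squares mod 143: s^1≡39, s^2≡91, s^4≡130, s^8≡26
11 = 8 + 2 + 1, so s^11 ≡ 26·91·39 ≡ 39 (mod 143)
39 = h, so the signature checks out.

genuine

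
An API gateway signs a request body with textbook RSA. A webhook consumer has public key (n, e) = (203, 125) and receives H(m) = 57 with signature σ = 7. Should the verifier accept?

reject

σ^2 ≡ 7^2 = 49
σ^4 ≡ 49^2 = 2401 ≡ 168
σ^8 ≡ 168^2 = 28224 ≡ 7
σ^16 ≡ 7^2 = 49
σ^32 ≡ 49^2 = 2401 ≡ 168
σ^64 ≡ 168^2 = 28224 ≡ 7
125 = 64 + 32 + 16 + 8 + 4 + 1, so σ^125 ≡ 7·168·49·7·168·7 ≡ 112 (mod 203)
σ^125 mod 203 = 112, but H(m) = 57.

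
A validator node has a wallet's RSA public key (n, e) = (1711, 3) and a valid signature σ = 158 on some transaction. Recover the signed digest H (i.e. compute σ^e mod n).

σ^3 mod 1711 = 457

457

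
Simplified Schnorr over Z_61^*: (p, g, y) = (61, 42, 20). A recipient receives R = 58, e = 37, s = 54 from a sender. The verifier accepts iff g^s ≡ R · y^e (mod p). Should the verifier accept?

accept

g^s mod p:
42^54 mod 61 = 20
R · y^e mod p:
20^37 mod 61 = 34
58·34 = 1972 ≡ 20 (mod 61)
20 ≡ 20 (mod 61); signature holds.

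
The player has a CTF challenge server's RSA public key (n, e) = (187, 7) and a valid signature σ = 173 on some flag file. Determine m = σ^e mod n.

Squares mod 187: σ^1≡173, σ^2≡9, σ^4≡81
7 = 4 + 2 + 1, so σ^7 ≡ 81·9·173 ≡ 79 (mod 187)

79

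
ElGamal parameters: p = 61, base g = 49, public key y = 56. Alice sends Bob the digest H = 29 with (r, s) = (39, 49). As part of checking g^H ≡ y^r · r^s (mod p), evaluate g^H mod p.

5

49^2 = 2401 ≡ 22
49^4 ≡ 22^2 = 484 ≡ 57
49^8 ≡ 57^2 = 3249 ≡ 16
49^16 ≡ 16^2 = 256 ≡ 12
29 = 16 + 8 + 4 + 1, so 49^29 ≡ 12·16·57·49 ≡ 5 (mod 61)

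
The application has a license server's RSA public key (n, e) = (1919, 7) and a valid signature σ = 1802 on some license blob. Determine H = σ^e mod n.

σ^2 ≡ 1802^2 = 3247204 ≡ 256
σ^4 ≡ 256^2 = 65536 ≡ 290
7 = 4 + 2 + 1, so σ^7 ≡ 290·256·1802 ≡ 1233 (mod 1919)

1233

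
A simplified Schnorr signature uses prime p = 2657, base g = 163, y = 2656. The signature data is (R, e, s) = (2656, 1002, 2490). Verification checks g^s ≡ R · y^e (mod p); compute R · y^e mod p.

2656

2656^2 = 7054336 ≡ 1
2656^4 ≡ 1^2 = 1
2656^8 ≡ 1^2 = 1
2656^16 ≡ 1^2 = 1
2656^32 ≡ 1^2 = 1
2656^64 ≡ 1^2 = 1
2656^128 ≡ 1^2 = 1
2656^256 ≡ 1^2 = 1
2656^512 ≡ 1^2 = 1
1002 = 512 + 256 + 128 + 64 + 32 + 8 + 2, so 2656^1002 ≡ 1·1·1·1·1·1·1 ≡ 1 (mod 2657)
R · y^e ≡ 2656·1 = 2656 ≡ 2656 (mod 2657)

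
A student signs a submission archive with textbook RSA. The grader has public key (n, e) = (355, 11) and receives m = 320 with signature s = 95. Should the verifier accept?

s^2 ≡ 95^2 = 9025 ≡ 150
s^4 ≡ 150^2 = 22500 ≡ 135
s^8 ≡ 135^2 = 18225 ≡ 120
11 = 8 + 2 + 1, so s^11 ≡ 120·150·95 ≡ 320 (mod 355)
320 = m, so the signature checks out.

accept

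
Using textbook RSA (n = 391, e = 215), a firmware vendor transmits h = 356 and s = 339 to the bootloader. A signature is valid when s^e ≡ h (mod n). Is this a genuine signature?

s^2 ≡ 339^2 = 114921 ≡ 358
s^4 ≡ 358^2 = 128164 ≡ 307
s^8 ≡ 307^2 = 94249 ≡ 18
s^16 ≡ 18^2 = 324
s^32 ≡ 324^2 = 104976 ≡ 188
s^64 ≡ 188^2 = 35344 ≡ 154
s^128 ≡ 154^2 = 23716 ≡ 256
215 = 128 + 64 + 16 + 4 + 2 + 1, so s^215 ≡ 256·154·324·307·358·339 ≡ 356 (mod 391)
356 = h, so the signature checks out.

genuine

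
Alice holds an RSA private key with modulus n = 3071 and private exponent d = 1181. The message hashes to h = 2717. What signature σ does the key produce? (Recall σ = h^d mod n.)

2624

h^2 ≡ 2717^2 = 7382089 ≡ 2476
h^4 ≡ 2476^2 = 6130576 ≡ 860
h^8 ≡ 860^2 = 739600 ≡ 2560
h^16 ≡ 2560^2 = 6553600 ≡ 86
h^32 ≡ 86^2 = 7396 ≡ 1254
h^64 ≡ 1254^2 = 1572516 ≡ 164
h^128 ≡ 164^2 = 26896 ≡ 2328
h^256 ≡ 2328^2 = 5419584 ≡ 2340
h^512 ≡ 2340^2 = 5475600 ≡ 7
h^1024 ≡ 7^2 = 49
1181 = 1024 + 128 + 16 + 8 + 4 + 1, so h^1181 ≡ 49·2328·86·2560·860·2717 ≡ 2624 (mod 3071)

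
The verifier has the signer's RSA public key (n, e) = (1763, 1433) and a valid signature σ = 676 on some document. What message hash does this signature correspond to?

1471

σ^2 ≡ 676^2 = 456976 ≡ 359
σ^4 ≡ 359^2 = 128881 ≡ 182
σ^8 ≡ 182^2 = 33124 ≡ 1390
σ^16 ≡ 1390^2 = 1932100 ≡ 1615
σ^32 ≡ 1615^2 = 2608225 ≡ 748
σ^64 ≡ 748^2 = 559504 ≡ 633
σ^128 ≡ 633^2 = 400689 ≡ 488
σ^256 ≡ 488^2 = 238144 ≡ 139
σ^512 ≡ 139^2 = 19321 ≡ 1691
σ^1024 ≡ 1691^2 = 2859481 ≡ 1658
1433 = 1024 + 256 + 128 + 16 + 8 + 1, so σ^1433 ≡ 1658·139·488·1615·1390·676 ≡ 1471 (mod 1763)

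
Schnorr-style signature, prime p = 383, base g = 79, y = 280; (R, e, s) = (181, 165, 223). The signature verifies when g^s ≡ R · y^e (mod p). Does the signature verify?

does not verify

g^s mod p:
79^2 = 6241 ≡ 113
79^4 ≡ 113^2 = 12769 ≡ 130
79^8 ≡ 130^2 = 16900 ≡ 48
79^16 ≡ 48^2 = 2304 ≡ 6
79^32 ≡ 6^2 = 36
79^64 ≡ 36^2 = 1296 ≡ 147
79^128 ≡ 147^2 = 21609 ≡ 161
223 = 128 + 64 + 16 + 8 + 4 + 2 + 1, so 79^223 ≡ 161·147·6·48·130·113·79 ≡ 347 (mod 383)
R · y^e mod p:
280^2 = 78400 ≡ 268
280^4 ≡ 268^2 = 71824 ≡ 203
280^8 ≡ 203^2 = 41209 ≡ 228
280^16 ≡ 228^2 = 51984 ≡ 279
280^32 ≡ 279^2 = 77841 ≡ 92
280^64 ≡ 92^2 = 8464 ≡ 38
280^128 ≡ 38^2 = 1444 ≡ 295
165 = 128 + 32 + 4 + 1, so 280^165 ≡ 295·92·203·280 ≡ 158 (mod 383)
181·158 = 28598 ≡ 256 (mod 383)
347 ≠ 256; the check fails.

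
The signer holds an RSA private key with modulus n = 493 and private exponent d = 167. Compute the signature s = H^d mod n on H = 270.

42

Squares mod 493: H^1≡270, H^2≡429, H^4≡152, H^8≡426, H^16≡52, H^32≡239, H^64≡426, H^128≡52
167 = 128 + 32 + 4 + 2 + 1, so H^167 ≡ 52·239·152·429·270 ≡ 42 (mod 493)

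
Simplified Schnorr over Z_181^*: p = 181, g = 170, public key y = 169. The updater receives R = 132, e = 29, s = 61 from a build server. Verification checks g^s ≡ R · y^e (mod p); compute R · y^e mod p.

177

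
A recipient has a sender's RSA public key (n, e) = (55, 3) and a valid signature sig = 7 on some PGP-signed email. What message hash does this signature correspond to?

13

Squares mod 55: sig^1≡7, sig^2≡49
3 = 2 + 1, so sig^3 ≡ 49·7 ≡ 13 (mod 55)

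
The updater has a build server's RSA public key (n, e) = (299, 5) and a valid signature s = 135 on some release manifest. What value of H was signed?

148

s^2 ≡ 135^2 = 18225 ≡ 285
s^4 ≡ 285^2 = 81225 ≡ 196
5 = 4 + 1, so s^5 ≡ 196·135 ≡ 148 (mod 299)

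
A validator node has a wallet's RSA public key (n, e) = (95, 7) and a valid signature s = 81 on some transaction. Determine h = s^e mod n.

Squares mod 95: s^1≡81, s^2≡6, s^4≡36
7 = 4 + 2 + 1, so s^7 ≡ 36·6·81 ≡ 16 (mod 95)

16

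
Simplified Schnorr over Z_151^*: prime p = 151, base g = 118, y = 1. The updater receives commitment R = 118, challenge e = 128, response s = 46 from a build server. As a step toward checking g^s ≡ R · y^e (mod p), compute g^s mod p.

118

118^2 = 13924 ≡ 32
118^4 ≡ 32^2 = 1024 ≡ 118
118^8 ≡ 118^2 = 13924 ≡ 32
118^16 ≡ 32^2 = 1024 ≡ 118
118^32 ≡ 118^2 = 13924 ≡ 32
46 = 32 + 8 + 4 + 2, so 118^46 ≡ 32·32·118·32 ≡ 118 (mod 151)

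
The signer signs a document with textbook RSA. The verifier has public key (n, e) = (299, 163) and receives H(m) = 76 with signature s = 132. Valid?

yes

s^2 ≡ 132^2 = 17424 ≡ 82
s^4 ≡ 82^2 = 6724 ≡ 146
s^8 ≡ 146^2 = 21316 ≡ 87
s^16 ≡ 87^2 = 7569 ≡ 94
s^32 ≡ 94^2 = 8836 ≡ 165
s^64 ≡ 165^2 = 27225 ≡ 16
s^128 ≡ 16^2 = 256
163 = 128 + 32 + 2 + 1, so s^163 ≡ 256·165·82·132 ≡ 76 (mod 299)
76 = H(m), so the signature checks out.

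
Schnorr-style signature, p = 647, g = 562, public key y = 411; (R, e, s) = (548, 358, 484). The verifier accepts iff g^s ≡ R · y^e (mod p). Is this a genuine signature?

forged

g^s mod p:
Squares mod 647: 562^1≡562, 562^2≡108, 562^4≡18, 562^8≡324, 562^16≡162, 562^32≡364, 562^64≡508, 562^128≡558, 562^256≡157
484 = 256 + 128 + 64 + 32 + 4, so 562^484 ≡ 157·558·508·364·18 ≡ 28 (mod 647)
R · y^e mod p:
Squares mod 647: 411^1≡411, 411^2≡54, 411^4≡328, 411^8≡182, 411^16≡127, 411^32≡601, 411^64≡175, 411^128≡216, 411^256≡72
358 = 256 + 64 + 32 + 4 + 2, so 411^358 ≡ 72·175·601·328·54 ≡ 42 (mod 647)
548·42 = 23016 ≡ 371 (mod 647)
28 ≠ 371; the check fails.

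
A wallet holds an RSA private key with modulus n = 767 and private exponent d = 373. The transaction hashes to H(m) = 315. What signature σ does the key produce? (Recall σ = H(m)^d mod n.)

Squares mod 767: (H(m))^1≡315, (H(m))^2≡282, (H(m))^4≡523, (H(m))^8≡477, (H(m))^16≡497, (H(m))^32≡35, (H(m))^64≡458, (H(m))^128≡373, (H(m))^256≡302
373 = 256 + 64 + 32 + 16 + 4 + 1, so (H(m))^373 ≡ 302·458·35·497·523·315 ≡ 81 (mod 767)

81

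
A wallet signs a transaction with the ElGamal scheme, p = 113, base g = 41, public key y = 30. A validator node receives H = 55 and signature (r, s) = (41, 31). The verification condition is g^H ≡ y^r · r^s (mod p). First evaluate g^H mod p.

102

41^55 mod 113 = 102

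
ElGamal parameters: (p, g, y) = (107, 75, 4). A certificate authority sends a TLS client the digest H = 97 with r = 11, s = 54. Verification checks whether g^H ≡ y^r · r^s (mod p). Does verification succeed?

fails

Left side g^H mod p:
75^2 = 5625 ≡ 61
75^4 ≡ 61^2 = 3721 ≡ 83
75^8 ≡ 83^2 = 6889 ≡ 41
75^16 ≡ 41^2 = 1681 ≡ 76
75^32 ≡ 76^2 = 5776 ≡ 105
75^64 ≡ 105^2 = 11025 ≡ 4
97 = 64 + 32 + 1, so 75^97 ≡ 4·105·75 ≡ 42 (mod 107)
Right side y^r · r^s mod p:
4^2 = 16
4^4 ≡ 16^2 = 256 ≡ 42
4^8 ≡ 42^2 = 1764 ≡ 52
11 = 8 + 2 + 1, so 4^11 ≡ 52·16·4 ≡ 11 (mod 107)
11^2 = 121 ≡ 14
11^4 ≡ 14^2 = 196 ≡ 89
11^8 ≡ 89^2 = 7921 ≡ 3
11^16 ≡ 3^2 = 9
11^32 ≡ 9^2 = 81
54 = 32 + 16 + 4 + 2, so 11^54 ≡ 81·9·89·14 ≡ 11 (mod 107)
11·11 = 121 ≡ 14 (mod 107)
42 ≠ 14, so verification fails.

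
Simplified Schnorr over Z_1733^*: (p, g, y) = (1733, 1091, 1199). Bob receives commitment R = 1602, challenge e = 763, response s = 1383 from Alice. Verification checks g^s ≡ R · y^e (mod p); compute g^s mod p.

1476

Squares mod 1733: 1091^1≡1091, 1091^2≡1443, 1091^4≡916, 1091^8≡284, 1091^16≡938, 1091^32≡1213, 1091^64≡52, 1091^128≡971, 1091^256≡89, 1091^512≡989, 1091^1024≡709
1383 = 1024 + 256 + 64 + 32 + 4 + 2 + 1, so 1091^1383 ≡ 709·89·52·1213·916·1443·1091 ≡ 1476 (mod 1733)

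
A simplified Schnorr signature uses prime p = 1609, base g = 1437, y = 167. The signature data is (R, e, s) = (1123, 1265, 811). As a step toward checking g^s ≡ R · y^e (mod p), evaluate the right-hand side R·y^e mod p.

167^2 = 27889 ≡ 536
167^4 ≡ 536^2 = 287296 ≡ 894
167^8 ≡ 894^2 = 799236 ≡ 1172
167^16 ≡ 1172^2 = 1373584 ≡ 1107
167^32 ≡ 1107^2 = 1225449 ≡ 1000
167^64 ≡ 1000^2 = 1000000 ≡ 811
167^128 ≡ 811^2 = 657721 ≡ 1249
167^256 ≡ 1249^2 = 1560001 ≡ 880
167^512 ≡ 880^2 = 774400 ≡ 471
167^1024 ≡ 471^2 = 221841 ≡ 1408
1265 = 1024 + 128 + 64 + 32 + 16 + 1, so 167^1265 ≡ 1408·1249·811·1000·1107·167 ≡ 207 (mod 1609)
R · y^e ≡ 1123·207 = 232461 ≡ 765 (mod 1609)

765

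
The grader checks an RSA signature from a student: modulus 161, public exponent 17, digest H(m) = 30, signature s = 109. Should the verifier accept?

reject

s^17 mod 161 = 149
The recovered value 149 does not match the digest 30.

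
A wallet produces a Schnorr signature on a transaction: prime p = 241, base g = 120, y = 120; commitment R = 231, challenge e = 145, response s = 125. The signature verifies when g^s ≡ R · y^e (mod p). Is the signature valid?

g^s mod p:
Squares mod 241: 120^1≡120, 120^2≡181, 120^4≡226, 120^8≡225, 120^16≡15, 120^32≡225, 120^64≡15
125 = 64 + 32 + 16 + 8 + 4 + 1, so 120^125 ≡ 15·225·15·225·226·120 ≡ 128 (mod 241)
R · y^e mod p:
Squares mod 241: 120^1≡120, 120^2≡181, 120^4≡226, 120^8≡225, 120^16≡15, 120^32≡225, 120^64≡15, 120^128≡225
145 = 128 + 16 + 1, so 120^145 ≡ 225·15·120 ≡ 120 (mod 241)
231·120 = 27720 ≡ 5 (mod 241)
128 ≠ 5; the check fails.

invalid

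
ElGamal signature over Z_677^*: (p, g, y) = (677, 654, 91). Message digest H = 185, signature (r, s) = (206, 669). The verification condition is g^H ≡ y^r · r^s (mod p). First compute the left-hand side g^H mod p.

118

654^2 = 427716 ≡ 529
654^4 ≡ 529^2 = 279841 ≡ 240
654^8 ≡ 240^2 = 57600 ≡ 55
654^16 ≡ 55^2 = 3025 ≡ 317
654^32 ≡ 317^2 = 100489 ≡ 293
654^64 ≡ 293^2 = 85849 ≡ 547
654^128 ≡ 547^2 = 299209 ≡ 652
185 = 128 + 32 + 16 + 8 + 1, so 654^185 ≡ 652·293·317·55·654 ≡ 118 (mod 677)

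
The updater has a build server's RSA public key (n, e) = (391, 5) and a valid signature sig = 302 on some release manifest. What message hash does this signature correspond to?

Squares mod 391: sig^1≡302, sig^2≡101, sig^4≡35
5 = 4 + 1, so sig^5 ≡ 35·302 ≡ 13 (mod 391)

13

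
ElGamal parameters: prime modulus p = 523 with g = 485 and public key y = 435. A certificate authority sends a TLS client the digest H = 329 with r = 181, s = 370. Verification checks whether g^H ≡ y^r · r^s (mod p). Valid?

no

Left side g^H mod p:
485^2 = 235225 ≡ 398
485^4 ≡ 398^2 = 158404 ≡ 458
485^8 ≡ 458^2 = 209764 ≡ 41
485^16 ≡ 41^2 = 1681 ≡ 112
485^32 ≡ 112^2 = 12544 ≡ 515
485^64 ≡ 515^2 = 265225 ≡ 64
485^128 ≡ 64^2 = 4096 ≡ 435
485^256 ≡ 435^2 = 189225 ≡ 422
329 = 256 + 64 + 8 + 1, so 485^329 ≡ 422·64·41·485 ≡ 24 (mod 523)
Right side y^r · r^s mod p:
435^2 = 189225 ≡ 422
435^4 ≡ 422^2 = 178084 ≡ 264
435^8 ≡ 264^2 = 69696 ≡ 137
435^16 ≡ 137^2 = 18769 ≡ 464
435^32 ≡ 464^2 = 215296 ≡ 343
435^64 ≡ 343^2 = 117649 ≡ 497
435^128 ≡ 497^2 = 247009 ≡ 153
181 = 128 + 32 + 16 + 4 + 1, so 435^181 ≡ 153·343·464·264·435 ≡ 254 (mod 523)
181^2 = 32761 ≡ 335
181^4 ≡ 335^2 = 112225 ≡ 303
181^8 ≡ 303^2 = 91809 ≡ 284
181^16 ≡ 284^2 = 80656 ≡ 114
181^32 ≡ 114^2 = 12996 ≡ 444
181^64 ≡ 444^2 = 197136 ≡ 488
181^128 ≡ 488^2 = 238144 ≡ 179
181^256 ≡ 179^2 = 32041 ≡ 138
370 = 256 + 64 + 32 + 16 + 2, so 181^370 ≡ 138·488·444·114·335 ≡ 195 (mod 523)
254·195 = 49530 ≡ 368 (mod 523)
24 ≠ 368, so verification fails.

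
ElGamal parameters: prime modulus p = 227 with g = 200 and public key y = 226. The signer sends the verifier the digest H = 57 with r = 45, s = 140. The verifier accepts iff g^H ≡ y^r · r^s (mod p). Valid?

yes

Left side g^H mod p:
200^2 = 40000 ≡ 48
200^4 ≡ 48^2 = 2304 ≡ 34
200^8 ≡ 34^2 = 1156 ≡ 21
200^16 ≡ 21^2 = 441 ≡ 214
200^32 ≡ 214^2 = 45796 ≡ 169
57 = 32 + 16 + 8 + 1, so 200^57 ≡ 169·214·21·200 ≡ 150 (mod 227)
Right side y^r · r^s mod p:
226^2 = 51076 ≡ 1
226^4 ≡ 1^2 = 1
226^8 ≡ 1^2 = 1
226^16 ≡ 1^2 = 1
226^32 ≡ 1^2 = 1
45 = 32 + 8 + 4 + 1, so 226^45 ≡ 1·1·1·226 ≡ 226 (mod 227)
45^2 = 2025 ≡ 209
45^4 ≡ 209^2 = 43681 ≡ 97
45^8 ≡ 97^2 = 9409 ≡ 102
45^16 ≡ 102^2 = 10404 ≡ 189
45^32 ≡ 189^2 = 35721 ≡ 82
45^64 ≡ 82^2 = 6724 ≡ 141
45^128 ≡ 141^2 = 19881 ≡ 132
140 = 128 + 8 + 4, so 45^140 ≡ 132·102·97 ≡ 77 (mod 227)
226·77 = 17402 ≡ 150 (mod 227)
150 ≡ 150 (mod 227), so the signature is genuine.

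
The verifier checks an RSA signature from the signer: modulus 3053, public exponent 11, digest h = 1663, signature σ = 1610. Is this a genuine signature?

σ^11 mod 3053 = 1663
Since 1663 equals the digest 1663, verification succeeds.

genuine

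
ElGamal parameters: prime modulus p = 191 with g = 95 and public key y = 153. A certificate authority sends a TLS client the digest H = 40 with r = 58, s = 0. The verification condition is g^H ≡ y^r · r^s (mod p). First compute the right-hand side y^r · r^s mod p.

153^58 mod 191 = 153
58^0 mod 191 = 1
y^r · r^s ≡ 153·1 = 153 ≡ 153 (mod 191)

153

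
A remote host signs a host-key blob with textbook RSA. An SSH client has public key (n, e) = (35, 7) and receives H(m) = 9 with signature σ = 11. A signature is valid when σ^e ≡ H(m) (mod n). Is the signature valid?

σ^2 ≡ 11^2 = 121 ≡ 16
σ^4 ≡ 16^2 = 256 ≡ 11
7 = 4 + 2 + 1, so σ^7 ≡ 11·16·11 ≡ 11 (mod 35)
11 ≠ 9, so verification fails.

invalid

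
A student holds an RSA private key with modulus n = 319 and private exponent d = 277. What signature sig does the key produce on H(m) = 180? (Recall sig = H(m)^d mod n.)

38

(H(m))^2 ≡ 180^2 = 32400 ≡ 181
(H(m))^4 ≡ 181^2 = 32761 ≡ 223
(H(m))^8 ≡ 223^2 = 49729 ≡ 284
(H(m))^16 ≡ 284^2 = 80656 ≡ 268
(H(m))^32 ≡ 268^2 = 71824 ≡ 49
(H(m))^64 ≡ 49^2 = 2401 ≡ 168
(H(m))^128 ≡ 168^2 = 28224 ≡ 152
(H(m))^256 ≡ 152^2 = 23104 ≡ 136
277 = 256 + 16 + 4 + 1, so (H(m))^277 ≡ 136·268·223·180 ≡ 38 (mod 319)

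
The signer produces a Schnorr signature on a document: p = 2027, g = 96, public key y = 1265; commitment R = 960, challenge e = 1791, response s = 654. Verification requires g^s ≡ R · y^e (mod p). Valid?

no

g^s mod p:
96^2 = 9216 ≡ 1108
96^4 ≡ 1108^2 = 1227664 ≡ 1329
96^8 ≡ 1329^2 = 1766241 ≡ 724
96^16 ≡ 724^2 = 524176 ≡ 1210
96^32 ≡ 1210^2 = 1464100 ≡ 606
96^64 ≡ 606^2 = 367236 ≡ 349
96^128 ≡ 349^2 = 121801 ≡ 181
96^256 ≡ 181^2 = 32761 ≡ 329
96^512 ≡ 329^2 = 108241 ≡ 810
654 = 512 + 128 + 8 + 4 + 2, so 96^654 ≡ 810·181·724·1329·1108 ≡ 1964 (mod 2027)
R · y^e mod p:
1265^2 = 1600225 ≡ 922
1265^4 ≡ 922^2 = 850084 ≡ 771
1265^8 ≡ 771^2 = 594441 ≡ 530
1265^16 ≡ 530^2 = 280900 ≡ 1174
1265^32 ≡ 1174^2 = 1378276 ≡ 1943
1265^64 ≡ 1943^2 = 3775249 ≡ 975
1265^128 ≡ 975^2 = 950625 ≡ 1989
1265^256 ≡ 1989^2 = 3956121 ≡ 1444
1265^512 ≡ 1444^2 = 2085136 ≡ 1380
1265^1024 ≡ 1380^2 = 1904400 ≡ 1047
1791 = 1024 + 512 + 128 + 64 + 32 + 16 + 8 + 4 + 2 + 1, so 1265^1791 ≡ 1047·1380·1989·975·1943·1174·530·771·922·1265 ≡ 991 (mod 2027)
960·991 = 951360 ≡ 697 (mod 2027)
1964 ≠ 697; the check fails.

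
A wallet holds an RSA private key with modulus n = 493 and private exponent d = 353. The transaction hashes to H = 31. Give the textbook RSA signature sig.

H^2 ≡ 31^2 = 961 ≡ 468
H^4 ≡ 468^2 = 219024 ≡ 132
H^8 ≡ 132^2 = 17424 ≡ 169
H^16 ≡ 169^2 = 28561 ≡ 460
H^32 ≡ 460^2 = 211600 ≡ 103
H^64 ≡ 103^2 = 10609 ≡ 256
H^128 ≡ 256^2 = 65536 ≡ 460
H^256 ≡ 460^2 = 211600 ≡ 103
353 = 256 + 64 + 32 + 1, so H^353 ≡ 103·256·103·31 ≡ 456 (mod 493)

456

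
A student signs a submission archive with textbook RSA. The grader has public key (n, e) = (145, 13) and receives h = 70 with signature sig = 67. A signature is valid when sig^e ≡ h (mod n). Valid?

Squares mod 145: sig^1≡67, sig^2≡139, sig^4≡36, sig^8≡136
13 = 8 + 4 + 1, so sig^13 ≡ 136·36·67 ≡ 42 (mod 145)
The recovered value 42 does not match the digest 70.

no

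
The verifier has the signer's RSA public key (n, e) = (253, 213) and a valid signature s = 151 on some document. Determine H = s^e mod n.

s^2 ≡ 151^2 = 22801 ≡ 31
s^4 ≡ 31^2 = 961 ≡ 202
s^8 ≡ 202^2 = 40804 ≡ 71
s^16 ≡ 71^2 = 5041 ≡ 234
s^32 ≡ 234^2 = 54756 ≡ 108
s^64 ≡ 108^2 = 11664 ≡ 26
s^128 ≡ 26^2 = 676 ≡ 170
213 = 128 + 64 + 16 + 4 + 1, so s^213 ≡ 170·26·234·202·151 ≡ 248 (mod 253)

248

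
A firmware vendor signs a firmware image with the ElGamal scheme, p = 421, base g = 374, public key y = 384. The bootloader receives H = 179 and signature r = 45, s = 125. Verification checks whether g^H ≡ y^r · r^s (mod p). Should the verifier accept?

reject

Left side g^H mod p:
374^2 = 139876 ≡ 104
374^4 ≡ 104^2 = 10816 ≡ 291
374^8 ≡ 291^2 = 84681 ≡ 60
374^16 ≡ 60^2 = 3600 ≡ 232
374^32 ≡ 232^2 = 53824 ≡ 357
374^64 ≡ 357^2 = 127449 ≡ 307
374^128 ≡ 307^2 = 94249 ≡ 366
179 = 128 + 32 + 16 + 2 + 1, so 374^179 ≡ 366·357·232·104·374 ≡ 19 (mod 421)
Right side y^r · r^s mod p:
384^2 = 147456 ≡ 106
384^4 ≡ 106^2 = 11236 ≡ 290
384^8 ≡ 290^2 = 84100 ≡ 321
384^16 ≡ 321^2 = 103041 ≡ 317
384^32 ≡ 317^2 = 100489 ≡ 291
45 = 32 + 8 + 4 + 1, so 384^45 ≡ 291·321·290·384 ≡ 351 (mod 421)
45^2 = 2025 ≡ 341
45^4 ≡ 341^2 = 116281 ≡ 85
45^8 ≡ 85^2 = 7225 ≡ 68
45^16 ≡ 68^2 = 4624 ≡ 414
45^32 ≡ 414^2 = 171396 ≡ 49
45^64 ≡ 49^2 = 2401 ≡ 296
125 = 64 + 32 + 16 + 8 + 4 + 1, so 45^125 ≡ 296·49·414·68·85·45 ≡ 174 (mod 421)
351·174 = 61074 ≡ 29 (mod 421)
19 ≠ 29, so verification fails.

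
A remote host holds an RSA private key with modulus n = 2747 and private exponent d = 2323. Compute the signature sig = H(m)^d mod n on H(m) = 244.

1099

(H(m))^2 ≡ 244^2 = 59536 ≡ 1849
(H(m))^4 ≡ 1849^2 = 3418801 ≡ 1533
(H(m))^8 ≡ 1533^2 = 2350089 ≡ 1404
(H(m))^16 ≡ 1404^2 = 1971216 ≡ 1617
(H(m))^32 ≡ 1617^2 = 2614689 ≡ 2292
(H(m))^64 ≡ 2292^2 = 5253264 ≡ 1000
(H(m))^128 ≡ 1000^2 = 1000000 ≡ 92
(H(m))^256 ≡ 92^2 = 8464 ≡ 223
(H(m))^512 ≡ 223^2 = 49729 ≡ 283
(H(m))^1024 ≡ 283^2 = 80089 ≡ 426
(H(m))^2048 ≡ 426^2 = 181476 ≡ 174
2323 = 2048 + 256 + 16 + 2 + 1, so (H(m))^2323 ≡ 174·223·1617·1849·244 ≡ 1099 (mod 2747)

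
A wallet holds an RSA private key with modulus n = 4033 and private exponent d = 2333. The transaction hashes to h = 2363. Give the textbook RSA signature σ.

h^2 ≡ 2363^2 = 5583769 ≡ 2097
h^4 ≡ 2097^2 = 4397409 ≡ 1439
h^8 ≡ 1439^2 = 2070721 ≡ 1792
h^16 ≡ 1792^2 = 3211264 ≡ 996
h^32 ≡ 996^2 = 992016 ≡ 3931
h^64 ≡ 3931^2 = 15452761 ≡ 2338
h^128 ≡ 2338^2 = 5466244 ≡ 1529
h^256 ≡ 1529^2 = 2337841 ≡ 2734
h^512 ≡ 2734^2 = 7474756 ≡ 1607
h^1024 ≡ 1607^2 = 2582449 ≡ 1329
h^2048 ≡ 1329^2 = 1766241 ≡ 3820
2333 = 2048 + 256 + 16 + 8 + 4 + 1, so h^2333 ≡ 3820·2734·996·1792·1439·2363 ≡ 3517 (mod 4033)

3517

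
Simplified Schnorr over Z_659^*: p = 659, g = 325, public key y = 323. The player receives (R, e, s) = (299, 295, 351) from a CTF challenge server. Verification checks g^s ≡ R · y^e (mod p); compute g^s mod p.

323

325^2 = 105625 ≡ 185
325^4 ≡ 185^2 = 34225 ≡ 616
325^8 ≡ 616^2 = 379456 ≡ 531
325^16 ≡ 531^2 = 281961 ≡ 568
325^32 ≡ 568^2 = 322624 ≡ 373
325^64 ≡ 373^2 = 139129 ≡ 80
325^128 ≡ 80^2 = 6400 ≡ 469
325^256 ≡ 469^2 = 219961 ≡ 514
351 = 256 + 64 + 16 + 8 + 4 + 2 + 1, so 325^351 ≡ 514·80·568·531·616·185·325 ≡ 323 (mod 659)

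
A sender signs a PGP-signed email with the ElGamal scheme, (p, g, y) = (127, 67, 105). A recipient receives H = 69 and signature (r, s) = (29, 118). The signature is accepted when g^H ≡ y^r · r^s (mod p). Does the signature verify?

verifies

Left side g^H mod p:
67^2 = 4489 ≡ 44
67^4 ≡ 44^2 = 1936 ≡ 31
67^8 ≡ 31^2 = 961 ≡ 72
67^16 ≡ 72^2 = 5184 ≡ 104
67^32 ≡ 104^2 = 10816 ≡ 21
67^64 ≡ 21^2 = 441 ≡ 60
69 = 64 + 4 + 1, so 67^69 ≡ 60·31·67 ≡ 33 (mod 127)
Right side y^r · r^s mod p:
105^2 = 11025 ≡ 103
105^4 ≡ 103^2 = 10609 ≡ 68
105^8 ≡ 68^2 = 4624 ≡ 52
105^16 ≡ 52^2 = 2704 ≡ 37
29 = 16 + 8 + 4 + 1, so 105^29 ≡ 37·52·68·105 ≡ 24 (mod 127)
29^2 = 841 ≡ 79
29^4 ≡ 79^2 = 6241 ≡ 18
29^8 ≡ 18^2 = 324 ≡ 70
29^16 ≡ 70^2 = 4900 ≡ 74
29^32 ≡ 74^2 = 5476 ≡ 15
29^64 ≡ 15^2 = 225 ≡ 98
118 = 64 + 32 + 16 + 4 + 2, so 29^118 ≡ 98·15·74·18·79 ≡ 49 (mod 127)
24·49 = 1176 ≡ 33 (mod 127)
33 ≡ 33 (mod 127), so the signature is genuine.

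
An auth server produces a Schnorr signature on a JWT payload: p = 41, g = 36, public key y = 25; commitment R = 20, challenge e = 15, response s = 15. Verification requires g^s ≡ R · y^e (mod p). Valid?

g^s mod p:
36^2 = 1296 ≡ 25
36^4 ≡ 25^2 = 625 ≡ 10
36^8 ≡ 10^2 = 100 ≡ 18
15 = 8 + 4 + 2 + 1, so 36^15 ≡ 18·10·25·36 ≡ 9 (mod 41)
R · y^e mod p:
25^2 = 625 ≡ 10
25^4 ≡ 10^2 = 100 ≡ 18
25^8 ≡ 18^2 = 324 ≡ 37
15 = 8 + 4 + 2 + 1, so 25^15 ≡ 37·18·10·25 ≡ 40 (mod 41)
20·40 = 800 ≡ 21 (mod 41)
9 ≠ 21; the check fails.

no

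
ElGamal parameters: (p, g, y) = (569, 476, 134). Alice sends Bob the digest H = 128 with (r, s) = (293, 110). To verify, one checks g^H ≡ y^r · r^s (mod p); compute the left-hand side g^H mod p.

476^2 = 226576 ≡ 114
476^4 ≡ 114^2 = 12996 ≡ 478
476^8 ≡ 478^2 = 228484 ≡ 315
476^16 ≡ 315^2 = 99225 ≡ 219
476^32 ≡ 219^2 = 47961 ≡ 165
476^64 ≡ 165^2 = 27225 ≡ 482
476^128 ≡ 482^2 = 232324 ≡ 172

172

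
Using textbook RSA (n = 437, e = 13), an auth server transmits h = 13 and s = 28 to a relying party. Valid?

no

s^13 mod 437 = 44
44 ≠ 13, so verification fails.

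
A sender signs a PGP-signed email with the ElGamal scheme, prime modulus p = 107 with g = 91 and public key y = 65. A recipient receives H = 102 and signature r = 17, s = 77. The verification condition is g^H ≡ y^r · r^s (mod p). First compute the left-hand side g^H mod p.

91^2 = 8281 ≡ 42
91^4 ≡ 42^2 = 1764 ≡ 52
91^8 ≡ 52^2 = 2704 ≡ 29
91^16 ≡ 29^2 = 841 ≡ 92
91^32 ≡ 92^2 = 8464 ≡ 11
91^64 ≡ 11^2 = 121 ≡ 14
102 = 64 + 32 + 4 + 2, so 91^102 ≡ 14·11·52·42 ≡ 35 (mod 107)

35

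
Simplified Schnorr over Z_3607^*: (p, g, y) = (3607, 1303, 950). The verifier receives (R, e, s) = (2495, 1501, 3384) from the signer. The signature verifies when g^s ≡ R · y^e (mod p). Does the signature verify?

does not verify

g^s mod p:
1303^2 = 1697809 ≡ 2519
1303^4 ≡ 2519^2 = 6345361 ≡ 648
1303^8 ≡ 648^2 = 419904 ≡ 1492
1303^16 ≡ 1492^2 = 2226064 ≡ 545
1303^32 ≡ 545^2 = 297025 ≡ 1251
1303^64 ≡ 1251^2 = 1565001 ≡ 3170
1303^128 ≡ 3170^2 = 10048900 ≡ 3405
1303^256 ≡ 3405^2 = 11594025 ≡ 1127
1303^512 ≡ 1127^2 = 1270129 ≡ 465
1303^1024 ≡ 465^2 = 216225 ≡ 3412
1303^2048 ≡ 3412^2 = 11641744 ≡ 1955
3384 = 2048 + 1024 + 256 + 32 + 16 + 8, so 1303^3384 ≡ 1955·3412·1127·1251·545·1492 ≡ 1852 (mod 3607)
R · y^e mod p:
950^2 = 902500 ≡ 750
950^4 ≡ 750^2 = 562500 ≡ 3415
950^8 ≡ 3415^2 = 11662225 ≡ 794
950^16 ≡ 794^2 = 630436 ≡ 2818
950^32 ≡ 2818^2 = 7941124 ≡ 2117
950^64 ≡ 2117^2 = 4481689 ≡ 1795
950^128 ≡ 1795^2 = 3222025 ≡ 974
950^256 ≡ 974^2 = 948676 ≡ 35
950^512 ≡ 35^2 = 1225
950^1024 ≡ 1225^2 = 1500625 ≡ 113
1501 = 1024 + 256 + 128 + 64 + 16 + 8 + 4 + 1, so 950^1501 ≡ 113·35·974·1795·2818·794·3415·950 ≡ 163 (mod 3607)
2495·163 = 406685 ≡ 2701 (mod 3607)
1852 ≠ 2701; the check fails.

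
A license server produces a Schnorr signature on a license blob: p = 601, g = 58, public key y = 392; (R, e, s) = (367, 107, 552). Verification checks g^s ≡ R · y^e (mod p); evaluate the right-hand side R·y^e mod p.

8

392^107 mod 601 = 452
R · y^e ≡ 367·452 = 165884 ≡ 8 (mod 601)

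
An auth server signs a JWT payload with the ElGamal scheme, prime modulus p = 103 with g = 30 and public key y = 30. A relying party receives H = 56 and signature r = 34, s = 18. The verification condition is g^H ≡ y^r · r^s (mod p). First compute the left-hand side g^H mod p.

34

30^2 = 900 ≡ 76
30^4 ≡ 76^2 = 5776 ≡ 8
30^8 ≡ 8^2 = 64
30^16 ≡ 64^2 = 4096 ≡ 79
30^32 ≡ 79^2 = 6241 ≡ 61
56 = 32 + 16 + 8, so 30^56 ≡ 61·79·64 ≡ 34 (mod 103)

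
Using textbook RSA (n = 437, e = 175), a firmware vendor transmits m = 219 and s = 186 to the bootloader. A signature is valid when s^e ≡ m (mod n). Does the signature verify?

verifies

Squares mod 437: s^1≡186, s^2≡73, s^4≡85, s^8≡233, s^16≡101, s^32≡150, s^64≡213, s^128≡358
175 = 128 + 32 + 8 + 4 + 2 + 1, so s^175 ≡ 358·150·233·85·73·186 ≡ 219 (mod 437)
s^175 mod 437 = 219 matches m.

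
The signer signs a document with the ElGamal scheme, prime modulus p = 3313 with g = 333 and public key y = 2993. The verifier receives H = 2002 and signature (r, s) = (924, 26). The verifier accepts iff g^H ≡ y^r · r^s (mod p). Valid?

Left side g^H mod p:
333^2 = 110889 ≡ 1560
333^4 ≡ 1560^2 = 2433600 ≡ 1858
333^8 ≡ 1858^2 = 3452164 ≡ 18
333^16 ≡ 18^2 = 324
333^32 ≡ 324^2 = 104976 ≡ 2273
333^64 ≡ 2273^2 = 5166529 ≡ 1562
333^128 ≡ 1562^2 = 2439844 ≡ 1476
333^256 ≡ 1476^2 = 2178576 ≡ 1935
333^512 ≡ 1935^2 = 3744225 ≡ 535
333^1024 ≡ 535^2 = 286225 ≡ 1307
2002 = 1024 + 512 + 256 + 128 + 64 + 16 + 2, so 333^2002 ≡ 1307·535·1935·1476·1562·324·1560 ≡ 2782 (mod 3313)
Right side y^r · r^s mod p:
2993^2 = 8958049 ≡ 3010
2993^4 ≡ 3010^2 = 9060100 ≡ 2358
2993^8 ≡ 2358^2 = 5560164 ≡ 950
2993^16 ≡ 950^2 = 902500 ≡ 1364
2993^32 ≡ 1364^2 = 1860496 ≡ 1903
2993^64 ≡ 1903^2 = 3621409 ≡ 300
2993^128 ≡ 300^2 = 90000 ≡ 549
2993^256 ≡ 549^2 = 301401 ≡ 3231
2993^512 ≡ 3231^2 = 10439361 ≡ 98
924 = 512 + 256 + 128 + 16 + 8 + 4, so 2993^924 ≡ 98·3231·549·1364·950·2358 ≡ 955 (mod 3313)
924^2 = 853776 ≡ 2335
924^4 ≡ 2335^2 = 5452225 ≡ 2340
924^8 ≡ 2340^2 = 5475600 ≡ 2524
924^16 ≡ 2524^2 = 6370576 ≡ 2990
26 = 16 + 8 + 2, so 924^26 ≡ 2990·2524·2335 ≡ 3250 (mod 3313)
955·3250 = 3103750 ≡ 2782 (mod 3313)
2782 ≡ 2782 (mod 3313), so the signature is genuine.

yes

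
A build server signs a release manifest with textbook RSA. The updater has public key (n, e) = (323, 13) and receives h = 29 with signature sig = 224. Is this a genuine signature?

sig^2 ≡ 224^2 = 50176 ≡ 111
sig^4 ≡ 111^2 = 12321 ≡ 47
sig^8 ≡ 47^2 = 2209 ≡ 271
13 = 8 + 4 + 1, so sig^13 ≡ 271·47·224 ≡ 29 (mod 323)
sig^13 mod 323 = 29 matches h.

genuine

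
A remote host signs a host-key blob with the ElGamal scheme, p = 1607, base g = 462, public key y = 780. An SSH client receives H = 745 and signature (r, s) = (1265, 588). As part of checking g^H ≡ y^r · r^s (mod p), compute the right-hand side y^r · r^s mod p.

Squares mod 1607: 780^1≡780, 780^2≡954, 780^4≡554, 780^8≡1586, 780^16≡441, 780^32≡34, 780^64≡1156, 780^128≡919, 780^256≡886, 780^512≡780, 780^1024≡954
1265 = 1024 + 128 + 64 + 32 + 16 + 1, so 780^1265 ≡ 954·919·1156·34·441·780 ≡ 381 (mod 1607)
Squares mod 1607: 1265^1≡1265, 1265^2≡1260, 1265^4≡1491, 1265^8≡600, 1265^16≡32, 1265^32≡1024, 1265^64≡812, 1265^128≡474, 1265^256≡1303, 1265^512≡817
588 = 512 + 64 + 8 + 4, so 1265^588 ≡ 817·812·600·1491 ≡ 190 (mod 1607)
y^r · r^s ≡ 381·190 = 72390 ≡ 75 (mod 1607)

75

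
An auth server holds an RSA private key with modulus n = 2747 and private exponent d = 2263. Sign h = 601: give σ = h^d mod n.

h^2 ≡ 601^2 = 361201 ≡ 1344
h^4 ≡ 1344^2 = 1806336 ≡ 1557
h^8 ≡ 1557^2 = 2424249 ≡ 1395
h^16 ≡ 1395^2 = 1946025 ≡ 1149
h^32 ≡ 1149^2 = 1320201 ≡ 1641
h^64 ≡ 1641^2 = 2692881 ≡ 821
h^128 ≡ 821^2 = 674041 ≡ 1026
h^256 ≡ 1026^2 = 1052676 ≡ 575
h^512 ≡ 575^2 = 330625 ≡ 985
h^1024 ≡ 985^2 = 970225 ≡ 534
h^2048 ≡ 534^2 = 285156 ≡ 2215
2263 = 2048 + 128 + 64 + 16 + 4 + 2 + 1, so h^2263 ≡ 2215·1026·821·1149·1557·1344·601 ≡ 858 (mod 2747)

858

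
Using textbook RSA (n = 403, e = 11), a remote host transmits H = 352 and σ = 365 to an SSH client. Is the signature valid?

valid

Squares mod 403: σ^1≡365, σ^2≡235, σ^4≡14, σ^8≡196
11 = 8 + 2 + 1, so σ^11 ≡ 196·235·365 ≡ 352 (mod 403)
Since 352 equals the digest 352, verification succeeds.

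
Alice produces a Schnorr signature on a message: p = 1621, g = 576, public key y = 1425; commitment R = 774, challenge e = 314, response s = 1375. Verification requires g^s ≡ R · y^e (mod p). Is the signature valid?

g^s mod p:
576^2 = 331776 ≡ 1092
576^4 ≡ 1092^2 = 1192464 ≡ 1029
576^8 ≡ 1029^2 = 1058841 ≡ 328
576^16 ≡ 328^2 = 107584 ≡ 598
576^32 ≡ 598^2 = 357604 ≡ 984
576^64 ≡ 984^2 = 968256 ≡ 519
576^128 ≡ 519^2 = 269361 ≡ 275
576^256 ≡ 275^2 = 75625 ≡ 1059
576^512 ≡ 1059^2 = 1121481 ≡ 1370
576^1024 ≡ 1370^2 = 1876900 ≡ 1403
1375 = 1024 + 256 + 64 + 16 + 8 + 4 + 2 + 1, so 576^1375 ≡ 1403·1059·519·598·328·1029·1092·576 ≡ 107 (mod 1621)
R · y^e mod p:
1425^2 = 2030625 ≡ 1133
1425^4 ≡ 1133^2 = 1283689 ≡ 1478
1425^8 ≡ 1478^2 = 2184484 ≡ 997
1425^16 ≡ 997^2 = 994009 ≡ 336
1425^32 ≡ 336^2 = 112896 ≡ 1047
1425^64 ≡ 1047^2 = 1096209 ≡ 413
1425^128 ≡ 413^2 = 170569 ≡ 364
1425^256 ≡ 364^2 = 132496 ≡ 1195
314 = 256 + 32 + 16 + 8 + 2, so 1425^314 ≡ 1195·1047·336·997·1133 ≡ 1190 (mod 1621)
774·1190 = 921060 ≡ 332 (mod 1621)
107 ≠ 332; the check fails.

invalid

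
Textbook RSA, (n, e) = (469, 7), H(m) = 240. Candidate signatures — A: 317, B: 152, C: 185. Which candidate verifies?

A

Candidate A: Squares mod 469: 317^1≡317, 317^2≡123, 317^4≡121; 7 = 4 + 2 + 1, so 317^7 ≡ 121·123·317 ≡ 240 (mod 469)
  → matches H(m) = 240
Candidate B: Squares mod 469: 152^1≡152, 152^2≡123, 152^4≡121; 7 = 4 + 2 + 1, so 152^7 ≡ 121·123·152 ≡ 229 (mod 469)
Candidate C: Squares mod 469: 185^1≡185, 185^2≡457, 185^4≡144; 7 = 4 + 2 + 1, so 185^7 ≡ 144·457·185 ≡ 178 (mod 469)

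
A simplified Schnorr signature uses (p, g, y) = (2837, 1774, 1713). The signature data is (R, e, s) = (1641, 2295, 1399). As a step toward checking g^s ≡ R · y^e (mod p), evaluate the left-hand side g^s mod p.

1630

1774^2 = 3147076 ≡ 843
1774^4 ≡ 843^2 = 710649 ≡ 1399
1774^8 ≡ 1399^2 = 1957201 ≡ 2508
1774^16 ≡ 2508^2 = 6290064 ≡ 435
1774^32 ≡ 435^2 = 189225 ≡ 1983
1774^64 ≡ 1983^2 = 3932289 ≡ 207
1774^128 ≡ 207^2 = 42849 ≡ 294
1774^256 ≡ 294^2 = 86436 ≡ 1326
1774^512 ≡ 1326^2 = 1758276 ≡ 2173
1774^1024 ≡ 2173^2 = 4721929 ≡ 1161
1399 = 1024 + 256 + 64 + 32 + 16 + 4 + 2 + 1, so 1774^1399 ≡ 1161·1326·207·1983·435·1399·843·1774 ≡ 1630 (mod 2837)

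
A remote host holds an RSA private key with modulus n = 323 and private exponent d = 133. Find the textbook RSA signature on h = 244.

245

Squares mod 323: h^1≡244, h^2≡104, h^4≡157, h^8≡101, h^16≡188, h^32≡137, h^64≡35, h^128≡256
133 = 128 + 4 + 1, so h^133 ≡ 256·157·244 ≡ 245 (mod 323)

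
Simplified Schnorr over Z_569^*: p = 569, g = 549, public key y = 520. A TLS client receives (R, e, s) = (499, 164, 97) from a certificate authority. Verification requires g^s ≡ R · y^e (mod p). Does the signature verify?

does not verify

g^s mod p:
Squares mod 569: 549^1≡549, 549^2≡400, 549^4≡111, 549^8≡372, 549^16≡117, 549^32≡33, 549^64≡520
97 = 64 + 32 + 1, so 549^97 ≡ 520·33·549 ≡ 476 (mod 569)
R · y^e mod p:
Squares mod 569: 520^1≡520, 520^2≡125, 520^4≡262, 520^8≡364, 520^16≡488, 520^32≡302, 520^64≡164, 520^128≡153
164 = 128 + 32 + 4, so 520^164 ≡ 153·302·262 ≡ 497 (mod 569)
499·497 = 248003 ≡ 488 (mod 569)
476 ≠ 488; the check fails.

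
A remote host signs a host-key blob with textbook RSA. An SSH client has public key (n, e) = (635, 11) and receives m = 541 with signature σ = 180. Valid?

no

Squares mod 635: σ^1≡180, σ^2≡15, σ^4≡225, σ^8≡460
11 = 8 + 2 + 1, so σ^11 ≡ 460·15·180 ≡ 575 (mod 635)
575 ≠ 541, so verification fails.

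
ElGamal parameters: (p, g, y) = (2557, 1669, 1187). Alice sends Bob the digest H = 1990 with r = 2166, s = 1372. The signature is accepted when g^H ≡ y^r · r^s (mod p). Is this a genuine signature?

forged

Left side g^H mod p:
Squares mod 2557: 1669^1≡1669, 1669^2≡988, 1669^4≡1927, 1669^8≡565, 1669^16≡2157, 1669^32≡1466, 1669^64≡1276, 1669^128≡1924, 1669^256≡1797, 1669^512≡2275, 1669^1024≡257
1990 = 1024 + 512 + 256 + 128 + 64 + 4 + 2, so 1669^1990 ≡ 257·2275·1797·1924·1276·1927·988 ≡ 1626 (mod 2557)
Right side y^r · r^s mod p:
Squares mod 2557: 1187^1≡1187, 1187^2≡62, 1187^4≡1287, 1187^8≡1990, 1187^16≡1864, 1187^32≡2090, 1187^64≡744, 1187^128≡1224, 1187^256≡2331, 1187^512≡2493, 1187^1024≡1539, 1187^2048≡739
2166 = 2048 + 64 + 32 + 16 + 4 + 2, so 1187^2166 ≡ 739·744·2090·1864·1287·62 ≡ 134 (mod 2557)
Squares mod 2557: 2166^1≡2166, 2166^2≡2018, 2166^4≡1580, 2166^8≡768, 2166^16≡1714, 2166^32≡2360, 2166^64≡454, 2166^128≡1556, 2166^256≡2214, 2166^512≡27, 2166^1024≡729
1372 = 1024 + 256 + 64 + 16 + 8 + 4, so 2166^1372 ≡ 729·2214·454·1714·768·1580 ≡ 280 (mod 2557)
134·280 = 37520 ≡ 1722 (mod 2557)
1626 ≠ 1722, so verification fails.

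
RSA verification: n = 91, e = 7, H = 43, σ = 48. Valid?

Squares mod 91: σ^1≡48, σ^2≡29, σ^4≡22
7 = 4 + 2 + 1, so σ^7 ≡ 22·29·48 ≡ 48 (mod 91)
The recovered value 48 does not match the digest 43.

no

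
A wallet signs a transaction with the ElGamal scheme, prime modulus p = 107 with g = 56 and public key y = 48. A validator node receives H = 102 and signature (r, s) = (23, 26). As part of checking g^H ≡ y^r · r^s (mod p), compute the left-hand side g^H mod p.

56^2 = 3136 ≡ 33
56^4 ≡ 33^2 = 1089 ≡ 19
56^8 ≡ 19^2 = 361 ≡ 40
56^16 ≡ 40^2 = 1600 ≡ 102
56^32 ≡ 102^2 = 10404 ≡ 25
56^64 ≡ 25^2 = 625 ≡ 90
102 = 64 + 32 + 4 + 2, so 56^102 ≡ 90·25·19·33 ≡ 62 (mod 107)

62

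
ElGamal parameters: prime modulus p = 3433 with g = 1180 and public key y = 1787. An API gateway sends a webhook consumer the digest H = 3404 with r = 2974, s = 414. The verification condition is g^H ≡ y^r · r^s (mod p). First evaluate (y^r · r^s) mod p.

2803

1787^2 = 3193369 ≡ 679
1787^4 ≡ 679^2 = 461041 ≡ 1019
1787^8 ≡ 1019^2 = 1038361 ≡ 1595
1787^16 ≡ 1595^2 = 2544025 ≡ 172
1787^32 ≡ 172^2 = 29584 ≡ 2120
1787^64 ≡ 2120^2 = 4494400 ≡ 603
1787^128 ≡ 603^2 = 363609 ≡ 3144
1787^256 ≡ 3144^2 = 9884736 ≡ 1129
1787^512 ≡ 1129^2 = 1274641 ≡ 998
1787^1024 ≡ 998^2 = 996004 ≡ 434
1787^2048 ≡ 434^2 = 188356 ≡ 2974
2974 = 2048 + 512 + 256 + 128 + 16 + 8 + 4 + 2, so 1787^2974 ≡ 2974·998·1129·3144·172·1595·1019·679 ≡ 2352 (mod 3433)
2974^2 = 8844676 ≡ 1268
2974^4 ≡ 1268^2 = 1607824 ≡ 1180
2974^8 ≡ 1180^2 = 1392400 ≡ 2035
2974^16 ≡ 2035^2 = 4141225 ≡ 1027
2974^32 ≡ 1027^2 = 1054729 ≡ 798
2974^64 ≡ 798^2 = 636804 ≡ 1699
2974^128 ≡ 1699^2 = 2886601 ≡ 2881
2974^256 ≡ 2881^2 = 8300161 ≡ 2600
414 = 256 + 128 + 16 + 8 + 4 + 2, so 2974^414 ≡ 2600·2881·1027·2035·1180·1268 ≡ 2881 (mod 3433)
y^r · r^s ≡ 2352·2881 = 6776112 ≡ 2803 (mod 3433)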